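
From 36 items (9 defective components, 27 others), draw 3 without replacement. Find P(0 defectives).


P(X=0) = C(9,0)*C(27,3) / C(36,3)
= 1*2925 / 7140
= 2925/7140 = 195/476

195/476


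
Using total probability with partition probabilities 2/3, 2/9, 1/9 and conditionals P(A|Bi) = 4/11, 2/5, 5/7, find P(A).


P(A) = P(A|B1)P(B1) + P(A|B2)P(B2) + P(A|B3)P(B3)
= 4/11*2/3 + 2/5*2/9 + 5/7*1/9
= 8/33 + 4/45 + 5/63 = 1423/3465

1423/3465


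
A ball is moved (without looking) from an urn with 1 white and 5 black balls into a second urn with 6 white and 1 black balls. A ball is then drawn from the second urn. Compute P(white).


P(transfer white) = 1/6; P(transfer black) = 5/6
If white transferred: Urn II has 7 white of 8, so P(white|white moved) = 7/8
If black transferred: Urn II has 6 white of 8, so P(white|black moved) = 3/4
By total probability: P(white) = 1/6*7/8 + 5/6*3/4 = 37/48

37/48


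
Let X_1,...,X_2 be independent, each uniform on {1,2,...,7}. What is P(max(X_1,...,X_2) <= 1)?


P(max <= 1) = P(all X_i <= 1) = (P(X_1 <= 1))^2
= (1/7)^2 = 1/49

1/49


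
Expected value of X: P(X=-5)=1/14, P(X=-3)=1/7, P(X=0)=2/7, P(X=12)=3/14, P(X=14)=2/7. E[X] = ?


E[X] = sum(x * P(x))
= -5*1/14 - 3*1/7 + 0*2/7 + 12*3/14 + 14*2/7
= 81/14

81/14


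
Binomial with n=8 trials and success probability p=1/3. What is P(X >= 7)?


P(X>=7) = P(X=7) + P(X=8)
= 16/6561 + 1/6561
= 17/6561

17/6561


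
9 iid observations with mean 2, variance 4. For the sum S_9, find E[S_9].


E[S_n] = n*E[X_1] = 9*2 = 18

18


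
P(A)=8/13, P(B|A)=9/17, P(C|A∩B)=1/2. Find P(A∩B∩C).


P(A∩B∩C) = P(A) * P(B|A) * P(C|A∩B)
= 8/13 * 9/17 * 1/2
= 72/221 * 1/2 = 36/221

36/221


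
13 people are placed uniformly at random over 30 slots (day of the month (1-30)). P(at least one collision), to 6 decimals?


P(all different) = prod((30-i)/30 for i=0..12) = 0.046775
P(at least one match) = 1 - 0.046775 = 0.953225

0.953225


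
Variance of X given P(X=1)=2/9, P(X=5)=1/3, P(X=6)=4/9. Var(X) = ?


E[X] = 41/9, E[X^2] = 221/9
Var(X) = E[X^2] - (E[X])^2 = 221/9 - (41/9)^2 = 308/81

308/81


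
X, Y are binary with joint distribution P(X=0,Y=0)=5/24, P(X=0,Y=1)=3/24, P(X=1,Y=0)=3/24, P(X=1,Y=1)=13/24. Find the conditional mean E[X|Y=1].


P(Y=1) = 16/24
E[X|Y=1] = (0*3 + 1*13)/16 = 13/16

13/16


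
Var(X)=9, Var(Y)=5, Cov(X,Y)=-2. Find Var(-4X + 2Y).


Var(-4X + 2Y) = (-4)^2*Var(X) + 2^2*Var(Y) + 2*(-4)*2*Cov(X,Y)
= 16*9 + 4*5 - 16*(-2)
= 144 + 20 + 32 = 196

196


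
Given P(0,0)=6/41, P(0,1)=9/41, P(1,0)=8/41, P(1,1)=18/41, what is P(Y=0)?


P(Y=0) = P(0,0)+P(1,0) = 6/41 + 8/41 = 14/41

14/41


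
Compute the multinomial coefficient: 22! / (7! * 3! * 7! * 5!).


22! = 1124000727777607680000
Denominator: 7!=5040 * 3!=6 * 7!=5040 * 5!=120
Coefficient = 1124000727777607680000 / 18289152000 = 61457235840

61457235840


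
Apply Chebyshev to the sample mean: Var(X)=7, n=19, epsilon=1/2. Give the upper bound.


Var(Xbar) = Var(X)/n = 7/19
Chebyshev: P(|Xbar-mu| >= 1/2) <= Var(Xbar)/(1/2)^2 = (7/19)/(1/4) = 28/19
Bound exceeds 1, so trivial bound: 1

1


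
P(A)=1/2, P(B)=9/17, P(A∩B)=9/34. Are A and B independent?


P(A)*P(B) = 1/2*9/17 = 9/34
P(A∩B) = 9/34, which equals P(A)P(B), so independent

Yes, A and B are independent


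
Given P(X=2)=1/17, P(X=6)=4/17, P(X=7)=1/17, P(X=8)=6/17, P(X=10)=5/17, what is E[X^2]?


E[X^2] = sum(g(x)*P(x))
= 4*1/17 + 36*4/17 + 49*1/17 + 64*6/17 + 100*5/17
= 1081/17

1081/17


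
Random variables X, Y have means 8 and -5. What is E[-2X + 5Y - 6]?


E[-2X + 5Y - 6] = -2*E[X] + 5*E[Y] - 6
= (-2)*(8) + (5)*(-5) + (-6)
= -16 - 25 - 6 = -47

-47


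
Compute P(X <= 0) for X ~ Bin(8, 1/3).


P(X<=0) = P(X=0)
= 256/6561
= 256/6561

256/6561


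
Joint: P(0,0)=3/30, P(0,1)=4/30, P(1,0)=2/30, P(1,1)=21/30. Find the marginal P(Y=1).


P(Y=1) = P(0,1)+P(1,1) = 4/30 + 21/30 = 25/30 = 5/6

5/6


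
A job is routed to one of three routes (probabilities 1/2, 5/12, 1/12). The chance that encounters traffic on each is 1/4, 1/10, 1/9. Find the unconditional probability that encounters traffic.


P(A) = P(A|B1)P(B1) + P(A|B2)P(B2) + P(A|B3)P(B3)
= 1/4*1/2 + 1/10*5/12 + 1/9*1/12
= 1/8 + 1/24 + 1/108 = 19/108

19/108


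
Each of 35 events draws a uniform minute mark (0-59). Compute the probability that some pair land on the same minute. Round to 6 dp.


P(all different) = prod((60-i)/60 for i=0..34) = 0.000003
P(at least one match) = 1 - 0.000003 = 0.999997

0.999997


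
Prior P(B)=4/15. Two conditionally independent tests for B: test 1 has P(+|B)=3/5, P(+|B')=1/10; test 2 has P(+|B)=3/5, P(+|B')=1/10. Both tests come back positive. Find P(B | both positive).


After test 1: P(+) = 3/5*4/15 + 1/10*11/15 = 7/30
P(B|+) = (4/25)/(7/30) = 24/35
After test 2 (use post1 as new prior): P(+) = 3/5*24/35 + 1/10*11/35 = 31/70
P(B|+,+) = (72/175)/(31/70) = 144/155

144/155


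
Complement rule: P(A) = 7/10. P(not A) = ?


P(A') = 1 - P(A) = 1 - 7/10 = 3/10

3/10


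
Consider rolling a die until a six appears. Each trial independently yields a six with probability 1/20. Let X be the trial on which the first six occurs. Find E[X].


For geometric (trials until first success), E[X] = 1/p = 1/(1/20) = 20

20


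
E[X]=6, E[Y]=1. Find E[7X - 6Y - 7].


E[7X - 6Y - 7] = 7*E[X] - 6*E[Y] - 7
= (7)*(6) + (-6)*(1) + (-7)
= 42 - 6 - 7 = 29

29


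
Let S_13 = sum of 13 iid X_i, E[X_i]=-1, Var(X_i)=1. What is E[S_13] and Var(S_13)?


E[S_n] = n*mu = 13*-1 = -13
Var(S_n) = n*sigma^2 = 13*1 = 13

E[S_13]=-13, Var(S_13)=13


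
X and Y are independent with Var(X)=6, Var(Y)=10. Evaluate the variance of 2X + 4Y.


Independence => Cov(X,Y)=0
Var(2X + 4Y) = 2^2*Var(X) + 4^2*Var(Y)
= 4*6 + 16*10 = 184

184


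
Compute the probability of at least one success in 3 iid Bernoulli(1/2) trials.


P(at least one) = 1 - P(none)
P(none) = (1 - 1/2)^3 = (1/2)^3 = 1/8
P(at least one) = 1 - 1/8 = 7/8

7/8


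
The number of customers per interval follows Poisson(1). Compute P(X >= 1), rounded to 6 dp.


P(X>=1) = 1 - P(X<=0) = 1 - (e^(-1)*1^0/0!)
≈ 1 - 0.3678794412 = 0.6321205588
≈ 0.632121

0.632121


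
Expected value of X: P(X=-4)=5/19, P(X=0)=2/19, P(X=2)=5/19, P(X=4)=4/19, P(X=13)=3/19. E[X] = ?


E[X] = sum(x * P(x))
= -4*5/19 + 0*2/19 + 2*5/19 + 4*4/19 + 13*3/19
= 45/19

45/19


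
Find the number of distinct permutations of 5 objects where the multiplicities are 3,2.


5! = 120
Denominator: 3!=6 * 2!=2
Coefficient = 120 / 12 = 10

10


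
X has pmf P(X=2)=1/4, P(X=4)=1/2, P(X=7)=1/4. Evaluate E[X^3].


E[X^3] = sum(x^3 * P(x))
= 8*1/4 + 64*1/2 + 343*1/4
= 479/4

479/4


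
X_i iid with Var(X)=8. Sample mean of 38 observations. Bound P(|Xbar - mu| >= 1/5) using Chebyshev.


Var(Xbar) = Var(X)/n = 8/38
Chebyshev: P(|Xbar-mu| >= 1/5) <= Var(Xbar)/(1/5)^2 = (4/19)/(1/25) = 100/19
Bound exceeds 1, so trivial bound: 1

1


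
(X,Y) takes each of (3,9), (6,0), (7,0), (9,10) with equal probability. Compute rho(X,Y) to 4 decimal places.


Cov(X,Y) = -0.4375, Var(X) = 4.6875, Var(Y) = 22.6875
rho = Cov/(sqrt(VarX)*sqrt(VarY)) = -0.0424

-0.0424


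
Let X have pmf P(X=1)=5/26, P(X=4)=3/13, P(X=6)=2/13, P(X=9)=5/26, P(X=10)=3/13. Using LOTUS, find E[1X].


E[1X] = sum(g(x)*P(x))
= 1*5/26 + 4*3/13 + 6*2/13 + 9*5/26 + 10*3/13
= 79/13

79/13


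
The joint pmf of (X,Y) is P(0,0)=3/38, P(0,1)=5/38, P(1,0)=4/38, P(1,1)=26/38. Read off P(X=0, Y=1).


Read from table: P(X=0, Y=1) = 5/38

5/38


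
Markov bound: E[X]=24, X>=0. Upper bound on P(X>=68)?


Markov: P(X >= a) <= E[X]/a
P(X >= 68) <= 24/68 = 6/17

6/17


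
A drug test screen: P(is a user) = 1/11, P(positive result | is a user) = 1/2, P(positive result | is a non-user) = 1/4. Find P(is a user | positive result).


P(A) = P(A|B)P(B) + P(A|B')P(B') = 1/2*1/11 + 1/4*10/11 = 3/11
P(B|A) = P(A|B)P(B)/P(A) = (1/22)/(3/11) = 1/6

1/6


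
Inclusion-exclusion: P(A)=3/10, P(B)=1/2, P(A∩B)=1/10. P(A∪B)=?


P(A∪B) = P(A) + P(B) - P(A∩B)
= 3/10 + 1/2 - 1/10 = 7/10

7/10


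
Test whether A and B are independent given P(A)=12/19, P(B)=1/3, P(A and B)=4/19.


P(A)*P(B) = 12/19*1/3 = 4/19
P(A∩B) = 4/19, which equals P(A)P(B), so independent

Yes, A and B are independent


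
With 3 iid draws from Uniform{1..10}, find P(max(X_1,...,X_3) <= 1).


P(max <= 1) = P(all X_i <= 1) = (P(X_1 <= 1))^3
= (1/10)^3 = 1/1000

1/1000


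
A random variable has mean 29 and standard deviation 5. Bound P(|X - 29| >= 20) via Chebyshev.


k = 20/5 = 4
Chebyshev: P(|X-mu| >= k*sigma) <= 1/k^2 = 1/4^2 = 1/16

1/16


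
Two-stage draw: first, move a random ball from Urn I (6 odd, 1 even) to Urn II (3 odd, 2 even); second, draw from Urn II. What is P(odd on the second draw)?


P(transfer odd) = 6/7; P(transfer even) = 1/7
If odd transferred: Urn II has 4 odd of 6, so P(odd|odd moved) = 2/3
If even transferred: Urn II has 3 odd of 6, so P(odd|even moved) = 1/2
By total probability: P(odd) = 6/7*2/3 + 1/7*1/2 = 9/14

9/14


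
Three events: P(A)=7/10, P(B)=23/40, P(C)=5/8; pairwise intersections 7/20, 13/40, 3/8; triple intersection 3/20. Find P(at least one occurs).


P(A∪B∪C) = P(A)+P(B)+P(C) - P(AB)-P(AC)-P(BC) + P(ABC)
= 7/10+23/40+5/8 - 7/20-13/40-3/8 + 3/20
= 1

1


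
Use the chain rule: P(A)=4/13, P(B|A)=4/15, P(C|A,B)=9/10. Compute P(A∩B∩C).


P(A∩B∩C) = P(A) * P(B|A) * P(C|A∩B)
= 4/13 * 4/15 * 9/10
= 16/195 * 9/10 = 24/325

24/325


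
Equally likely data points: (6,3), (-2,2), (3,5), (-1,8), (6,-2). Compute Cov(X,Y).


E[X]=12/5, E[Y]=16/5, E[XY]=9/5
Cov(X,Y) = E[XY] - E[X]E[Y] = 9/5 - 12/5*16/5 = -147/25

-147/25


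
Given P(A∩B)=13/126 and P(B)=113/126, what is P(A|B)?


P(A|B) = P(A∩B)/P(B) = (13/126)/(113/126) = 13/113

13/113


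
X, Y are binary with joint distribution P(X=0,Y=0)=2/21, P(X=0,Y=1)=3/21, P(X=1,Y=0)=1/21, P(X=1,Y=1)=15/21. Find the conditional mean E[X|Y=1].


P(Y=1) = 18/21
E[X|Y=1] = (0*3 + 1*15)/18 = 15/18 = 5/6

5/6


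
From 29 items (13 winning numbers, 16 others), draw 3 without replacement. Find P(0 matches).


P(X=0) = C(13,0)*C(16,3) / C(29,3)
= 1*560 / 3654
= 560/3654 = 40/261

40/261


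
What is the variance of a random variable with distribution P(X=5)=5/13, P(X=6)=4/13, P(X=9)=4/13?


E[X] = 85/13, E[X^2] = 593/13
Var(X) = E[X^2] - (E[X])^2 = 593/13 - (85/13)^2 = 484/169

484/169


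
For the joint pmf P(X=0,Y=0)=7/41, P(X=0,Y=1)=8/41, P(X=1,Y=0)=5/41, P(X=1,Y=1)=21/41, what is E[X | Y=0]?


P(Y=0) = 12/41
E[X|Y=0] = (0*7 + 1*5)/12 = 5/12

5/12


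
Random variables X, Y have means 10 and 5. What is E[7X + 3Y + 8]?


E[7X + 3Y + 8] = 7*E[X] + 3*E[Y] + 8
= (7)*(10) + (3)*(5) + (8)
= 70 + 15 + 8 = 93

93


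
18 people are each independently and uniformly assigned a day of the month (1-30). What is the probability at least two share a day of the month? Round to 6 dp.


P(all different) = prod((30-i)/30 for i=0..17) = 0.001429
P(at least one match) = 1 - 0.001429 = 0.998571

0.998571


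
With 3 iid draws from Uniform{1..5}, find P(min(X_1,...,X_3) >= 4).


P(min >= 4) = P(all X_i >= 4) = (P(X_1 >= 4))^3
= (2/5)^3 = 8/125

8/125


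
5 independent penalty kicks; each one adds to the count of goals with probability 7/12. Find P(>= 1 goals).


P(at least one) = 1 - P(none)
P(none) = (1 - 7/12)^5 = (5/12)^5 = 3125/248832
P(at least one) = 1 - 3125/248832 = 245707/248832

245707/248832


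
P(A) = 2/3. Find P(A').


P(A') = 1 - P(A) = 1 - 2/3 = 1/3

1/3


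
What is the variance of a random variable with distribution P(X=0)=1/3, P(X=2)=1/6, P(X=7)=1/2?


E[X] = 23/6, E[X^2] = 151/6
Var(X) = E[X^2] - (E[X])^2 = 151/6 - (23/6)^2 = 377/36

377/36


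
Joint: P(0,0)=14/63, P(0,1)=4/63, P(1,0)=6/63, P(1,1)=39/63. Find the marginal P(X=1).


P(X=1) = P(1,0)+P(1,1) = 6/63 + 39/63 = 45/63 = 5/7

5/7


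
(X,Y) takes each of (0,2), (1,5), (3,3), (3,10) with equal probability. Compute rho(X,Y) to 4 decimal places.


Cov(X,Y) = 2.2500, Var(X) = 1.6875, Var(Y) = 9.5000
rho = Cov/(sqrt(VarX)*sqrt(VarY)) = 0.5620

0.5620


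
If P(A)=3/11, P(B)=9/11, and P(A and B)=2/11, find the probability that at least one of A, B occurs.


P(A∪B) = P(A) + P(B) - P(A∩B)
= 3/11 + 9/11 - 2/11 = 10/11

10/11


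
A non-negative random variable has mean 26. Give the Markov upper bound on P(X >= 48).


Markov: P(X >= a) <= E[X]/a
P(X >= 48) <= 26/48 = 13/24

13/24


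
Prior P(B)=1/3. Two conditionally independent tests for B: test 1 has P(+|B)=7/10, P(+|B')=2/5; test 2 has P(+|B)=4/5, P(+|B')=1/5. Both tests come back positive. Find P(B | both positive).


After test 1: P(+) = 7/10*1/3 + 2/5*2/3 = 1/2
P(B|+) = (7/30)/(1/2) = 7/15
After test 2 (use post1 as new prior): P(+) = 4/5*7/15 + 1/5*8/15 = 12/25
P(B|+,+) = (28/75)/(12/25) = 7/9

7/9


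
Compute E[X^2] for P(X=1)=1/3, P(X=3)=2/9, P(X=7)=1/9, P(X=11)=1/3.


E[X^2] = sum(g(x)*P(x))
= 1*1/3 + 9*2/9 + 49*1/9 + 121*1/3
= 433/9

433/9


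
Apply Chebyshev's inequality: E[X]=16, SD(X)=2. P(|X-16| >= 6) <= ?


k = 6/2 = 3
Chebyshev: P(|X-mu| >= k*sigma) <= 1/k^2 = 1/3^2 = 1/9

1/9


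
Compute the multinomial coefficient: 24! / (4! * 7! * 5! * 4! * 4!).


24! = 620448401733239439360000
Denominator: 4!=24 * 7!=5040 * 5!=120 * 4!=24 * 4!=24
Coefficient = 620448401733239439360000 / 8360755200 = 74209612276800

74209612276800


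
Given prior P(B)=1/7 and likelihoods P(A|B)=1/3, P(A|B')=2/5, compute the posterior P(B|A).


P(A) = P(A|B)P(B) + P(A|B')P(B') = 1/3*1/7 + 2/5*6/7 = 41/105
P(B|A) = P(A|B)P(B)/P(A) = (1/21)/(41/105) = 5/41

5/41


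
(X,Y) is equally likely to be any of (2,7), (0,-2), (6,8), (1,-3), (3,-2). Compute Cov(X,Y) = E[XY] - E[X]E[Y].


E[X]=12/5, E[Y]=8/5, E[XY]=53/5
Cov(X,Y) = E[XY] - E[X]E[Y] = 53/5 - 12/5*8/5 = 169/25

169/25


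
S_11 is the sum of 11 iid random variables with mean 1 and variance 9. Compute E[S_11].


E[S_n] = n*E[X_1] = 11*1 = 11

11


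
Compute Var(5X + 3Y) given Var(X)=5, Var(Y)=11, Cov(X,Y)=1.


Var(5X + 3Y) = 5^2*Var(X) + 3^2*Var(Y) + 2*5*3*Cov(X,Y)
= 25*5 + 9*11 + 30*1
= 125 + 99 + 30 = 254

254


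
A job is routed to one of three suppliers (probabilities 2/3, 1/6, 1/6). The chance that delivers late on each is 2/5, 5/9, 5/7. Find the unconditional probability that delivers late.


P(A) = P(A|B1)P(B1) + P(A|B2)P(B2) + P(A|B3)P(B3)
= 2/5*2/3 + 5/9*1/6 + 5/7*1/6
= 4/15 + 5/54 + 5/42 = 452/945

452/945


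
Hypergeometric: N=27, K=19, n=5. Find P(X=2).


P(X=2) = C(19,2)*C(8,3) / C(27,5)
= 171*56 / 80730
= 9576/80730 = 532/4485

532/4485


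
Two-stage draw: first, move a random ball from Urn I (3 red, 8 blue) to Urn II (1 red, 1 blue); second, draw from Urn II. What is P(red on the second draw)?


P(transfer red) = 3/11; P(transfer blue) = 8/11
If red transferred: Urn II has 2 red of 3, so P(red|red moved) = 2/3
If blue transferred: Urn II has 1 red of 3, so P(red|blue moved) = 1/3
By total probability: P(red) = 3/11*2/3 + 8/11*1/3 = 14/33

14/33


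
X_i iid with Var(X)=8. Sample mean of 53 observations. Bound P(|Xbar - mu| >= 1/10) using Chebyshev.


Var(Xbar) = Var(X)/n = 8/53
Chebyshev: P(|Xbar-mu| >= 1/10) <= Var(Xbar)/(1/10)^2 = (8/53)/(1/100) = 800/53
Bound exceeds 1, so trivial bound: 1

1


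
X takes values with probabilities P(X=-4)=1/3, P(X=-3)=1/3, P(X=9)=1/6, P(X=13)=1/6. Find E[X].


E[X] = sum(x * P(x))
= -4*1/3 - 3*1/3 + 9*1/6 + 13*1/6
= 4/3

4/3


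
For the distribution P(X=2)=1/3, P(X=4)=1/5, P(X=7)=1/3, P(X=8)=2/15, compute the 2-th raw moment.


E[X^2] = sum(x^2 * P(x))
= 4*1/3 + 16*1/5 + 49*1/3 + 64*2/15
= 147/5

147/5


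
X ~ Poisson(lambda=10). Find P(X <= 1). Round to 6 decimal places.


P(X<=1) = e^(-10)*10^0/0! + e^(-10)*10^1/1!
≈ 0.0000453999 + 0.0004539993
= 0.0004993992
≈ 0.000499

0.000499


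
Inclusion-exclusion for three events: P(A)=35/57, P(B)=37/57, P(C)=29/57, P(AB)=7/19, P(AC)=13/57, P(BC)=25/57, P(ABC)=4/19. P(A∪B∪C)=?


P(A∪B∪C) = P(A)+P(B)+P(C) - P(AB)-P(AC)-P(BC) + P(ABC)
= 35/57+37/57+29/57 - 7/19-13/57-25/57 + 4/19
= 18/19

18/19


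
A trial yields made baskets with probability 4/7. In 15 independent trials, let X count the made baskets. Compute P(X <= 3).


P(X<=3) = P(X=0) + P(X=1) + P(X=2) + P(X=3)
= 14348907/4747561509943 + 286978140/4747561509943 + 382637520/678223072849 + 2210794560/678223072849
= 2636478801/678223072849

2636478801/678223072849


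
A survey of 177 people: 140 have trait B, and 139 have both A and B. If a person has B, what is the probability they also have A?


P(A|B) = P(A∩B)/P(B) = (139/177)/(140/177) = 139/140

139/140


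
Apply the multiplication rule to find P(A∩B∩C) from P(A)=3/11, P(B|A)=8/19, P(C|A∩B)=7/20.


P(A∩B∩C) = P(A) * P(B|A) * P(C|A∩B)
= 3/11 * 8/19 * 7/20
= 24/209 * 7/20 = 42/1045

42/1045


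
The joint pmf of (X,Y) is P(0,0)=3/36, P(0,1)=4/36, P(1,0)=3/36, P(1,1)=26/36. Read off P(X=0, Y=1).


Read from table: P(X=0, Y=1) = 4/36 = 1/9

1/9


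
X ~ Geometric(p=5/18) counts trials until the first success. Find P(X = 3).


P(X=3) = (1-p)^2 * p = (13/18)^2 * 5/18
= 169/324 * 5/18 = 845/5832

845/5832


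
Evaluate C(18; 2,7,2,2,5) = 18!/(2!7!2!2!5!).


18! = 6402373705728000
Denominator: 2!=2 * 7!=5040 * 2!=2 * 2!=2 * 5!=120
Coefficient = 6402373705728000 / 4838400 = 1323241920

1323241920


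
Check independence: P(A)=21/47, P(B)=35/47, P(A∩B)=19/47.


P(A)*P(B) = 21/47*35/47 = 735/2209
P(A∩B) = 19/47 != 735/2209, so not independent

No, A and B are not independent


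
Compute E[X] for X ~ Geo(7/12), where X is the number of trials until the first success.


For geometric (trials until first success), E[X] = 1/p = 1/(7/12) = 12/7

12/7


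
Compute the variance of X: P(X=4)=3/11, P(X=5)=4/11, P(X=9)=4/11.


E[X] = 68/11, E[X^2] = 472/11
Var(X) = E[X^2] - (E[X])^2 = 472/11 - (68/11)^2 = 568/121

568/121


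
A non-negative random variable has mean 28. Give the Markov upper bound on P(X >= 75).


Markov: P(X >= a) <= E[X]/a
P(X >= 75) <= 28/75

28/75


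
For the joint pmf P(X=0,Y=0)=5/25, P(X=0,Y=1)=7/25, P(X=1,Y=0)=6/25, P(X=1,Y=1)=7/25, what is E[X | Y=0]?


P(Y=0) = 11/25
E[X|Y=0] = (0*5 + 1*6)/11 = 6/11

6/11


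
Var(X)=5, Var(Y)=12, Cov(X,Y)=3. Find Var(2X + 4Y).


Var(2X + 4Y) = 2^2*Var(X) + 4^2*Var(Y) + 2*2*4*Cov(X,Y)
= 4*5 + 16*12 + 16*3
= 20 + 192 + 48 = 260

260


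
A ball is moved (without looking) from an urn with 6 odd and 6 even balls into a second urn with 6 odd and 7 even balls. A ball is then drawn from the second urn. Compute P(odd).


P(transfer odd) = 6/12 = 1/2; P(transfer even) = 1/2
If odd transferred: Urn II has 7 odd of 14, so P(odd|odd moved) = 1/2
If even transferred: Urn II has 6 odd of 14, so P(odd|even moved) = 3/7
By total probability: P(odd) = 1/2*1/2 + 1/2*3/7 = 13/28

13/28


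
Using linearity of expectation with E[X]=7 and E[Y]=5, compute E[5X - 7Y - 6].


E[5X - 7Y - 6] = 5*E[X] - 7*E[Y] - 6
= (5)*(7) + (-7)*(5) + (-6)
= 35 - 35 - 6 = -6

-6


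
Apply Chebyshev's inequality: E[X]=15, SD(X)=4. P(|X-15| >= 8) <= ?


k = 8/4 = 2
Chebyshev: P(|X-mu| >= k*sigma) <= 1/k^2 = 1/2^2 = 1/4

1/4


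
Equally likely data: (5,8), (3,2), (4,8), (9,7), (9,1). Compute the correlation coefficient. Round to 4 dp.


Cov(X,Y) = -1.2000, Var(X) = 6.4000, Var(Y) = 9.3600
rho = Cov/(sqrt(VarX)*sqrt(VarY)) = -0.1550

-0.1550


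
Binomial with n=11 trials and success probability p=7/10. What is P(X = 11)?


P(X=11) = C(11,11) * p^11 * (1-p)^0
= 1 * 1977326743/100000000000 * 1
= 1977326743/100000000000

1977326743/100000000000


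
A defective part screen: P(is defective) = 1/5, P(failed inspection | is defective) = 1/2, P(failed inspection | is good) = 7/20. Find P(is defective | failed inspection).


P(A) = P(A|B)P(B) + P(A|B')P(B') = 1/2*1/5 + 7/20*4/5 = 19/50
P(B|A) = P(A|B)P(B)/P(A) = (1/10)/(19/50) = 5/19

5/19


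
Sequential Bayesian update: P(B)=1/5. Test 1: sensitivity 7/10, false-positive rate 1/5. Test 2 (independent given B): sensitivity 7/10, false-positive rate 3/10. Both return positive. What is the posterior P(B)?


After test 1: P(+) = 7/10*1/5 + 1/5*4/5 = 3/10
P(B|+) = (7/50)/(3/10) = 7/15
After test 2 (use post1 as new prior): P(+) = 7/10*7/15 + 3/10*8/15 = 73/150
P(B|+,+) = (49/150)/(73/150) = 49/73

49/73


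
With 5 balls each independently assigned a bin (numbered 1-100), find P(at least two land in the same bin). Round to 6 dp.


P(all different) = prod((100-i)/100 for i=0..4) = 0.903450
P(at least one match) = 1 - 0.903450 = 0.096550

0.096550


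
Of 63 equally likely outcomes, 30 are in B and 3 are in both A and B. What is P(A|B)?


P(A|B) = P(A∩B)/P(B) = (3/63)/(30/63) = 3/30 = 1/10

1/10


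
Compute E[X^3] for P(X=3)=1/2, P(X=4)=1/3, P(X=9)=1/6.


E[X^3] = sum(g(x)*P(x))
= 27*1/2 + 64*1/3 + 729*1/6
= 469/3

469/3


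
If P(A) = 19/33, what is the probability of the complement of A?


P(A') = 1 - P(A) = 1 - 19/33 = 14/33

14/33


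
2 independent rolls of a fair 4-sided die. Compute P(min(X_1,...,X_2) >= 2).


P(min >= 2) = P(all X_i >= 2) = (P(X_1 >= 2))^2
= (3/4)^2 = 9/16

9/16


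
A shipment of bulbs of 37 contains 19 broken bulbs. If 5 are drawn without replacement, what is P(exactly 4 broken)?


P(X=4) = C(19,4)*C(18,1) / C(37,5)
= 3876*18 / 435897
= 69768/435897 = 456/2849

456/2849


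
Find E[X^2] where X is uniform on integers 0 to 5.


E[X^2] = (1/6) * sum(x^2 for x=0..5)
= 55/6

55/6


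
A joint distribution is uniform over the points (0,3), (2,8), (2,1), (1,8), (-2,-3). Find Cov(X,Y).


E[X]=3/5, E[Y]=17/5, E[XY]=32/5
Cov(X,Y) = E[XY] - E[X]E[Y] = 32/5 - 3/5*17/5 = 109/25

109/25


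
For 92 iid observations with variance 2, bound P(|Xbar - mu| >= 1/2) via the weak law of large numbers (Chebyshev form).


Var(Xbar) = Var(X)/n = 2/92
Chebyshev: P(|Xbar-mu| >= 1/2) <= Var(Xbar)/(1/2)^2 = (1/46)/(1/4) = 2/23

2/23


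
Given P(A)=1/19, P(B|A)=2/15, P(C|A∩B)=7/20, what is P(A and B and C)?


P(A∩B∩C) = P(A) * P(B|A) * P(C|A∩B)
= 1/19 * 2/15 * 7/20
= 2/285 * 7/20 = 7/2850

7/2850


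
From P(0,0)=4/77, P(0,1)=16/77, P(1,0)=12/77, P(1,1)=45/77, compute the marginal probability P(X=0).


P(X=0) = P(0,0)+P(0,1) = 4/77 + 16/77 = 20/77

20/77


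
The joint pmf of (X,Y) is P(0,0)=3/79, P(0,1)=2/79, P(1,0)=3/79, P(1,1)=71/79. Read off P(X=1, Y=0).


Read from table: P(X=1, Y=0) = 3/79

3/79


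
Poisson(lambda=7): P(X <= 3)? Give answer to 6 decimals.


P(X<=3) = e^(-7)*7^0/0! + e^(-7)*7^1/1! + e^(-7)*7^2/2! + e^(-7)*7^3/3!
≈ 0.0009118820 + 0.0063831738 + 0.0223411082 + 0.0521292524
= 0.0817654164
≈ 0.081765

0.081765


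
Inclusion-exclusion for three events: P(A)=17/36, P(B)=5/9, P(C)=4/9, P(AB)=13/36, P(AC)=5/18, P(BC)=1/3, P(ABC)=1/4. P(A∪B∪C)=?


P(A∪B∪C) = P(A)+P(B)+P(C) - P(AB)-P(AC)-P(BC) + P(ABC)
= 17/36+5/9+4/9 - 13/36-5/18-1/3 + 1/4
= 3/4

3/4


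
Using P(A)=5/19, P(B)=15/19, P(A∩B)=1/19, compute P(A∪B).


P(A∪B) = P(A) + P(B) - P(A∩B)
= 5/19 + 15/19 - 1/19 = 1

1


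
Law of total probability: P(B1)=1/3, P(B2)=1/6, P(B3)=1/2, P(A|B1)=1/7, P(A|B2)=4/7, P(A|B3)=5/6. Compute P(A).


P(A) = P(A|B1)P(B1) + P(A|B2)P(B2) + P(A|B3)P(B3)
= 1/7*1/3 + 4/7*1/6 + 5/6*1/2
= 1/21 + 2/21 + 5/12 = 47/84

47/84


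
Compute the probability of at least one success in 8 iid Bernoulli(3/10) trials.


P(at least one) = 1 - P(none)
P(none) = (1 - 3/10)^8 = (7/10)^8 = 5764801/100000000
P(at least one) = 1 - 5764801/100000000 = 94235199/100000000

94235199/100000000


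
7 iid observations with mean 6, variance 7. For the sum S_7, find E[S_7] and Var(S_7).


E[S_n] = n*mu = 7*6 = 42
Var(S_n) = n*sigma^2 = 7*7 = 49

E[S_7]=42, Var(S_7)=49


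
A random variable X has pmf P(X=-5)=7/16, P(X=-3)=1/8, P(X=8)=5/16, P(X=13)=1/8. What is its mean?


E[X] = sum(x * P(x))
= -5*7/16 - 3*1/8 + 8*5/16 + 13*1/8
= 25/16

25/16


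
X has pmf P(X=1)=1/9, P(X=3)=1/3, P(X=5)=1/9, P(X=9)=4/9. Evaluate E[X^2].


E[X^2] = sum(x^2 * P(x))
= 1*1/9 + 9*1/3 + 25*1/9 + 81*4/9
= 377/9

377/9


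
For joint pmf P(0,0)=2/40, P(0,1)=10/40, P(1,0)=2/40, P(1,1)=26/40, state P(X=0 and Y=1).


Read from table: P(X=0, Y=1) = 10/40 = 1/4

1/4


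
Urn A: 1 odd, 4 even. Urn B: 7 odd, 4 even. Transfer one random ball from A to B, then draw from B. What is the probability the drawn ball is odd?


P(transfer odd) = 1/5; P(transfer even) = 4/5
If odd transferred: Urn II has 8 odd of 12, so P(odd|odd moved) = 2/3
If even transferred: Urn II has 7 odd of 12, so P(odd|even moved) = 7/12
By total probability: P(odd) = 1/5*2/3 + 4/5*7/12 = 3/5

3/5


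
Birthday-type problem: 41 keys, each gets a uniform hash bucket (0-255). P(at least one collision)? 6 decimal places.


P(all different) = prod((256-i)/256 for i=0..40) = 0.033816
P(at least one match) = 1 - 0.033816 = 0.966184

0.966184


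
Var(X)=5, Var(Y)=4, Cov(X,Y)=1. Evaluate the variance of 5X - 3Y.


Var(5X - 3Y) = 5^2*Var(X) + (-3)^2*Var(Y) + 2*5*(-3)*Cov(X,Y)
= 25*5 + 9*4 - 30*1
= 125 + 36 - 30 = 131

131


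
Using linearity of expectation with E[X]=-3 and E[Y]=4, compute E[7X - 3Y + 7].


E[7X - 3Y + 7] = 7*E[X] - 3*E[Y] + 7
= (7)*(-3) + (-3)*(4) + (7)
= -21 - 12 + 7 = -26

-26


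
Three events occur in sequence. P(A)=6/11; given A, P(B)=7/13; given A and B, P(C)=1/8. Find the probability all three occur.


P(A∩B∩C) = P(A) * P(B|A) * P(C|A∩B)
= 6/11 * 7/13 * 1/8
= 42/143 * 1/8 = 21/572

21/572


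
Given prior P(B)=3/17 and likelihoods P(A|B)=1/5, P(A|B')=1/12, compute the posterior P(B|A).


P(A) = P(A|B)P(B) + P(A|B')P(B') = 1/5*3/17 + 1/12*14/17 = 53/510
P(B|A) = P(A|B)P(B)/P(A) = (3/85)/(53/510) = 18/53

18/53


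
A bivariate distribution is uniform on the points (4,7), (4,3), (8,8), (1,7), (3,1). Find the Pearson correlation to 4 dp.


Cov(X,Y) = 2.0000, Var(X) = 5.2000, Var(Y) = 7.3600
rho = Cov/(sqrt(VarX)*sqrt(VarY)) = 0.3233

0.3233


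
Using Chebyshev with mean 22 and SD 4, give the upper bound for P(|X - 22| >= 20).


k = 20/4 = 5
Chebyshev: P(|X-mu| >= k*sigma) <= 1/k^2 = 1/5^2 = 1/25

1/25


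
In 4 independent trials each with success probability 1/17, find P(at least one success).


P(at least one) = 1 - P(none)
P(none) = (1 - 1/17)^4 = (16/17)^4 = 65536/83521
P(at least one) = 1 - 65536/83521 = 17985/83521

17985/83521


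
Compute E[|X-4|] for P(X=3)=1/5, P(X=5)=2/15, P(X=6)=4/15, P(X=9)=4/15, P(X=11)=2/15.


E[|X-4|] = sum(g(x)*P(x))
= 1*1/5 + 1*2/15 + 2*4/15 + 5*4/15 + 7*2/15
= 47/15

47/15


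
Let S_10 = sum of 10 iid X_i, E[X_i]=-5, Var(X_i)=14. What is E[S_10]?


E[S_n] = n*E[X_1] = 10*-5 = -50

-50


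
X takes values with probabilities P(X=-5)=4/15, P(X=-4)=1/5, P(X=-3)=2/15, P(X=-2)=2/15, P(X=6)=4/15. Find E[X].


E[X] = sum(x * P(x))
= -5*4/15 - 4*1/5 - 3*2/15 - 2*2/15 + 6*4/15
= -6/5

-6/5


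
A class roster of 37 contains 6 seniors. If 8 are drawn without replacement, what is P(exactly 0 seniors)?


P(X=0) = C(6,0)*C(31,8) / C(37,8)
= 1*7888725 / 38608020
= 7888725/38608020 = 5655/27676

5655/27676


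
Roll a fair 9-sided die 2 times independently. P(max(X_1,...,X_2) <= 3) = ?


P(max <= 3) = P(all X_i <= 3) = (P(X_1 <= 3))^2
= (3/9)^2 = (1/3)^2 = 1/9

1/9


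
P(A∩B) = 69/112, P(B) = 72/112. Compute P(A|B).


P(A|B) = P(A∩B)/P(B) = (69/112)/(72/112) = 69/72 = 23/24

23/24


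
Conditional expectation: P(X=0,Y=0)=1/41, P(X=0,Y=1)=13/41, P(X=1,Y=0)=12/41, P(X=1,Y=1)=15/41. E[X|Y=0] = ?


P(Y=0) = 13/41
E[X|Y=0] = (0*1 + 1*12)/13 = 12/13

12/13


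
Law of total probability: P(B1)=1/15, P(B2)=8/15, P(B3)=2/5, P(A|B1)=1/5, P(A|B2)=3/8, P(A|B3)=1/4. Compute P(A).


P(A) = P(A|B1)P(B1) + P(A|B2)P(B2) + P(A|B3)P(B3)
= 1/5*1/15 + 3/8*8/15 + 1/4*2/5
= 1/75 + 1/5 + 1/10 = 47/150

47/150


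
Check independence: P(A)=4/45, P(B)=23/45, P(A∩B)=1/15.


P(A)*P(B) = 4/45*23/45 = 92/2025
P(A∩B) = 1/15 != 92/2025, so not independent

No, A and B are not independent


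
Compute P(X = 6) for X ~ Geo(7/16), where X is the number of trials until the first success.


P(X=6) = (1-p)^5 * p = (9/16)^5 * 7/16
= 59049/1048576 * 7/16 = 413343/16777216

413343/16777216


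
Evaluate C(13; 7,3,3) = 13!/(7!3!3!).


13! = 6227020800
Denominator: 7!=5040 * 3!=6 * 3!=6
Coefficient = 6227020800 / 181440 = 34320

34320


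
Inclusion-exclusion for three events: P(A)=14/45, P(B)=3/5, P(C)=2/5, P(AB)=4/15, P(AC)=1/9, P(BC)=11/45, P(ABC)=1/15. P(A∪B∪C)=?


P(A∪B∪C) = P(A)+P(B)+P(C) - P(AB)-P(AC)-P(BC) + P(ABC)
= 14/45+3/5+2/5 - 4/15-1/9-11/45 + 1/15
= 34/45

34/45


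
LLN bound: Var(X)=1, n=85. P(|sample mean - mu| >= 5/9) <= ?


Var(Xbar) = Var(X)/n = 1/85
Chebyshev: P(|Xbar-mu| >= 5/9) <= Var(Xbar)/(5/9)^2 = (1/85)/(25/81) = 81/2125

81/2125


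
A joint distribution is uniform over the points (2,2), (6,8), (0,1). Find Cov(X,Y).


E[X]=8/3, E[Y]=11/3, E[XY]=52/3
Cov(X,Y) = E[XY] - E[X]E[Y] = 52/3 - 8/3*11/3 = 68/9

68/9


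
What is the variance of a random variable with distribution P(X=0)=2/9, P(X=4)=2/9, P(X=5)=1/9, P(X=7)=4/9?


E[X] = 41/9, E[X^2] = 253/9
Var(X) = E[X^2] - (E[X])^2 = 253/9 - (41/9)^2 = 596/81

596/81


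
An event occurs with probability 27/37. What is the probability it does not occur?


P(A') = 1 - P(A) = 1 - 27/37 = 10/37

10/37


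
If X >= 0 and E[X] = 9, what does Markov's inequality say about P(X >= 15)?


Markov: P(X >= a) <= E[X]/a
P(X >= 15) <= 9/15 = 3/5

3/5


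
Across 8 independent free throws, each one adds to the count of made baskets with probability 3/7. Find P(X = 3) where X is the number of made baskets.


P(X=3) = C(8,3) * p^3 * (1-p)^5
= 56 * 27/343 * 1024/16807
= 221184/823543

221184/823543


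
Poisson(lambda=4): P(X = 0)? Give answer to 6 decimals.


P(X=0) = e^(-4) * 4^0 / 0!
≈ 0.01831563889 * 1 / 1
≈ 0.018316

0.018316


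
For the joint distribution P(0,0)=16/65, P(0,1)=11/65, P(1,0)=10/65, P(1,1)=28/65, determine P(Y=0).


P(Y=0) = P(0,0)+P(1,0) = 16/65 + 10/65 = 26/65 = 2/5

2/5


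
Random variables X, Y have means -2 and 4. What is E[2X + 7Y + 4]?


E[2X + 7Y + 4] = 2*E[X] + 7*E[Y] + 4
= (2)*(-2) + (7)*(4) + (4)
= -4 + 28 + 4 = 28

28


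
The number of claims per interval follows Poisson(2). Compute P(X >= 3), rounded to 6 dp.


P(X>=3) = 1 - P(X<=2) = 1 - (e^(-2)*2^0/0! + e^(-2)*2^1/1! + e^(-2)*2^2/2!)
≈ 1 - (0.1353352832 + 0.2706705665 + 0.2706705665)
= 1 - 0.6766764162 = 0.3233235838
≈ 0.323324

0.323324


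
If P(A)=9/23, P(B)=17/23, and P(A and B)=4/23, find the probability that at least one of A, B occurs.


P(A∪B) = P(A) + P(B) - P(A∩B)
= 9/23 + 17/23 - 4/23 = 22/23

22/23


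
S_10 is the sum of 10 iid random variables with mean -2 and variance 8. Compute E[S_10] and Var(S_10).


E[S_n] = n*mu = 10*-2 = -20
Var(S_n) = n*sigma^2 = 10*8 = 80

E[S_10]=-20, Var(S_10)=80


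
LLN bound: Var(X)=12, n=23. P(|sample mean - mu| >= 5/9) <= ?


Var(Xbar) = Var(X)/n = 12/23
Chebyshev: P(|Xbar-mu| >= 5/9) <= Var(Xbar)/(5/9)^2 = (12/23)/(25/81) = 972/575
Bound exceeds 1, so trivial bound: 1

1


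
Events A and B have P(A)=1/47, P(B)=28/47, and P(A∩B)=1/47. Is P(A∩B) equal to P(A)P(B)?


P(A)*P(B) = 1/47*28/47 = 28/2209
P(A∩B) = 1/47 != 28/2209, so not independent

No, A and B are not independent


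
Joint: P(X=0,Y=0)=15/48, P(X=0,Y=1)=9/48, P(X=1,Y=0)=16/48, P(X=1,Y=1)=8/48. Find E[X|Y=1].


P(Y=1) = 17/48
E[X|Y=1] = (0*9 + 1*8)/17 = 8/17

8/17


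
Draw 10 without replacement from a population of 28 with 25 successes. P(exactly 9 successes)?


P(X=9) = C(25,9)*C(3,1) / C(28,10)
= 2042975*3 / 13123110
= 6128925/13123110 = 85/182

85/182


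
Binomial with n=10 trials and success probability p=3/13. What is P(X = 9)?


P(X=9) = C(10,9) * p^9 * (1-p)^1
= 10 * 19683/10604499373 * 10/13
= 1968300/137858491849

1968300/137858491849


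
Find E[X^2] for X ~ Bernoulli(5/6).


For Bernoulli: X in {0,1}
E[X^2] = 0^2*(1-5/6) + 1^2*5/6 = 5/6

5/6


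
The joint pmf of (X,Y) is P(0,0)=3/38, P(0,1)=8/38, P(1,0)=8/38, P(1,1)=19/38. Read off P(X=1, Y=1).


Read from table: P(X=1, Y=1) = 19/38 = 1/2

1/2


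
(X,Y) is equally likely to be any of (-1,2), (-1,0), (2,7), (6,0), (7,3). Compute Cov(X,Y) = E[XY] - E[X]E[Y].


E[X]=13/5, E[Y]=12/5, E[XY]=33/5
Cov(X,Y) = E[XY] - E[X]E[Y] = 33/5 - 13/5*12/5 = 9/25

9/25


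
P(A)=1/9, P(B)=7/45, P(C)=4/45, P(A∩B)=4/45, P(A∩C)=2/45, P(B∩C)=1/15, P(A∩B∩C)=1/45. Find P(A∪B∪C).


P(A∪B∪C) = P(A)+P(B)+P(C) - P(AB)-P(AC)-P(BC) + P(ABC)
= 1/9+7/45+4/45 - 4/45-2/45-1/15 + 1/45
= 8/45

8/45


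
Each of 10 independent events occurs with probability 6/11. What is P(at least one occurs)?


P(at least one) = 1 - P(none)
P(none) = (1 - 6/11)^10 = (5/11)^10 = 9765625/25937424601
P(at least one) = 1 - 9765625/25937424601 = 25927658976/25937424601

25927658976/25937424601


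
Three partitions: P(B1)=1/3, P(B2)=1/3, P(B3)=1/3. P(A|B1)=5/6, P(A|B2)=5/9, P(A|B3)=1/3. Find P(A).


P(A) = P(A|B1)P(B1) + P(A|B2)P(B2) + P(A|B3)P(B3)
= 5/6*1/3 + 5/9*1/3 + 1/3*1/3
= 5/18 + 5/27 + 1/9 = 31/54

31/54


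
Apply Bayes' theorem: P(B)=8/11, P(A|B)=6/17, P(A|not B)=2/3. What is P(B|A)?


P(A) = P(A|B)P(B) + P(A|B')P(B') = 6/17*8/11 + 2/3*3/11 = 82/187
P(B|A) = P(A|B)P(B)/P(A) = (48/187)/(82/187) = 24/41

24/41


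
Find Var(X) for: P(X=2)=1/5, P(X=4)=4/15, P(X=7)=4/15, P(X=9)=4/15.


E[X] = 86/15, E[X^2] = 596/15
Var(X) = E[X^2] - (E[X])^2 = 596/15 - (86/15)^2 = 1544/225

1544/225


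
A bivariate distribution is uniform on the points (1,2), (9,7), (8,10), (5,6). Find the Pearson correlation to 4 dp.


Cov(X,Y) = 7.8125, Var(X) = 9.6875, Var(Y) = 8.1875
rho = Cov/(sqrt(VarX)*sqrt(VarY)) = 0.8772

0.8772


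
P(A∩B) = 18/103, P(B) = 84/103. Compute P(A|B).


P(A|B) = P(A∩B)/P(B) = (18/103)/(84/103) = 18/84 = 3/14

3/14


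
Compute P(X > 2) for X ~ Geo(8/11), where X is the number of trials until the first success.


P(X > 2) = P(first 2 trials all fail) = (1-p)^2 = (3/11)^2 = 9/121

9/121


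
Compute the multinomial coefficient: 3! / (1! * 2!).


3! = 6
Denominator: 1!=1 * 2!=2
Coefficient = 6 / 2 = 3

3


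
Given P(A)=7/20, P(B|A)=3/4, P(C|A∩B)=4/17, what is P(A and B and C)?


P(A∩B∩C) = P(A) * P(B|A) * P(C|A∩B)
= 7/20 * 3/4 * 4/17
= 21/80 * 4/17 = 21/340

21/340


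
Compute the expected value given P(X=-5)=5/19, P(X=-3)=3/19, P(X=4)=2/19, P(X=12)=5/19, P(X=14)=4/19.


E[X] = sum(x * P(x))
= -5*5/19 - 3*3/19 + 4*2/19 + 12*5/19 + 14*4/19
= 90/19

90/19


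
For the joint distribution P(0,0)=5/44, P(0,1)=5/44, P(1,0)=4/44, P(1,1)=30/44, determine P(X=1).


P(X=1) = P(1,0)+P(1,1) = 4/44 + 30/44 = 34/44 = 17/22

17/22


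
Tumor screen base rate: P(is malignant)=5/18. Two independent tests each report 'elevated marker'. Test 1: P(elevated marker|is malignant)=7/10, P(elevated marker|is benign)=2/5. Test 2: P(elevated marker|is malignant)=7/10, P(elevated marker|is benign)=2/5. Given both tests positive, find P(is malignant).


After test 1: P(+) = 7/10*5/18 + 2/5*13/18 = 29/60
P(B|+) = (7/36)/(29/60) = 35/87
After test 2 (use post1 as new prior): P(+) = 7/10*35/87 + 2/5*52/87 = 151/290
P(B|+,+) = (49/174)/(151/290) = 245/453

245/453


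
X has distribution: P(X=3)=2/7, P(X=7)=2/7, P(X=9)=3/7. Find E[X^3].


E[X^3] = sum(g(x)*P(x))
= 27*2/7 + 343*2/7 + 729*3/7
= 2927/7

2927/7


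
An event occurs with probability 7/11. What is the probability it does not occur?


P(A') = 1 - P(A) = 1 - 7/11 = 4/11

4/11


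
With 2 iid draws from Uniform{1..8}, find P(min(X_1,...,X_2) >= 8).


P(min >= 8) = P(all X_i >= 8) = (P(X_1 >= 8))^2
= (1/8)^2 = 1/64

1/64


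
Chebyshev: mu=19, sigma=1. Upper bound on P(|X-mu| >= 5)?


k = 5/1 = 5
Chebyshev: P(|X-mu| >= k*sigma) <= 1/k^2 = 1/5^2 = 1/25

1/25


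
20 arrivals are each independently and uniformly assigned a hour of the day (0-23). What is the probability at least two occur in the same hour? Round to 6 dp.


P(all different) = prod((24-i)/24 for i=0..19) = 0.000006
P(at least one match) = 1 - 0.000006 = 0.999994

0.999994


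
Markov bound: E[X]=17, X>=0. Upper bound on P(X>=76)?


Markov: P(X >= a) <= E[X]/a
P(X >= 76) <= 17/76

17/76


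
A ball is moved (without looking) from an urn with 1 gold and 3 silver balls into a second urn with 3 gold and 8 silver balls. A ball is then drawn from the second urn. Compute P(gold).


P(transfer gold) = 1/4; P(transfer silver) = 3/4
If gold transferred: Urn II has 4 gold of 12, so P(gold|gold moved) = 1/3
If silver transferred: Urn II has 3 gold of 12, so P(gold|silver moved) = 1/4
By total probability: P(gold) = 1/4*1/3 + 3/4*1/4 = 13/48

13/48


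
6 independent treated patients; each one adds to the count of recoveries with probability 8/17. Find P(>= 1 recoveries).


P(at least one) = 1 - P(none)
P(none) = (1 - 8/17)^6 = (9/17)^6 = 531441/24137569
P(at least one) = 1 - 531441/24137569 = 23606128/24137569

23606128/24137569


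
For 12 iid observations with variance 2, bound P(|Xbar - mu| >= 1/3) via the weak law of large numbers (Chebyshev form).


Var(Xbar) = Var(X)/n = 2/12
Chebyshev: P(|Xbar-mu| >= 1/3) <= Var(Xbar)/(1/3)^2 = (1/6)/(1/9) = 3/2
Bound exceeds 1, so trivial bound: 1

1


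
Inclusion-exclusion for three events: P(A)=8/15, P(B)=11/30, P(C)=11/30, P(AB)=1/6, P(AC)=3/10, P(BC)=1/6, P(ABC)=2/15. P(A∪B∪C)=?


P(A∪B∪C) = P(A)+P(B)+P(C) - P(AB)-P(AC)-P(BC) + P(ABC)
= 8/15+11/30+11/30 - 1/6-3/10-1/6 + 2/15
= 23/30

23/30


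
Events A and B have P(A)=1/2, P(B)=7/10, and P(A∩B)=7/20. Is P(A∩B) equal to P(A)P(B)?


P(A)*P(B) = 1/2*7/10 = 7/20
P(A∩B) = 7/20, which equals P(A)P(B), so independent

Yes, A and B are independent


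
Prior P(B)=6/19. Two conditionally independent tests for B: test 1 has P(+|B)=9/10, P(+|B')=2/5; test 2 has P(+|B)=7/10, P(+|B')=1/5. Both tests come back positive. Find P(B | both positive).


After test 1: P(+) = 9/10*6/19 + 2/5*13/19 = 53/95
P(B|+) = (27/95)/(53/95) = 27/53
After test 2 (use post1 as new prior): P(+) = 7/10*27/53 + 1/5*26/53 = 241/530
P(B|+,+) = (189/530)/(241/530) = 189/241

189/241


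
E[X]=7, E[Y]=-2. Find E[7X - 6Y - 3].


E[7X - 6Y - 3] = 7*E[X] - 6*E[Y] - 3
= (7)*(7) + (-6)*(-2) + (-3)
= 49 + 12 - 3 = 58

58


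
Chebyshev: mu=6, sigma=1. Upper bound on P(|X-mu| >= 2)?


k = 2/1 = 2
Chebyshev: P(|X-mu| >= k*sigma) <= 1/k^2 = 1/2^2 = 1/4

1/4


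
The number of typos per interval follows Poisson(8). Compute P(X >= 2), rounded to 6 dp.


P(X>=2) = 1 - P(X<=1) = 1 - (e^(-8)*8^0/0! + e^(-8)*8^1/1!)
≈ 1 - (0.0003354626 + 0.0026837010)
= 1 - 0.0030191636 = 0.9969808364
≈ 0.996981

0.996981


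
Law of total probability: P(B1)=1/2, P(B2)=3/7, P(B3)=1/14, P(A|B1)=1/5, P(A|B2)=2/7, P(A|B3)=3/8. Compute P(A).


P(A) = P(A|B1)P(B1) + P(A|B2)P(B2) + P(A|B3)P(B3)
= 1/5*1/2 + 2/7*3/7 + 3/8*1/14
= 1/10 + 6/49 + 3/112 = 977/3920

977/3920


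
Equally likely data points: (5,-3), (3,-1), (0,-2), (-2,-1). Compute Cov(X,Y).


E[X]=3/2, E[Y]=-7/4, E[XY]=-4
Cov(X,Y) = E[XY] - E[X]E[Y] = -4 - 3/2*-7/4 = -11/8

-11/8


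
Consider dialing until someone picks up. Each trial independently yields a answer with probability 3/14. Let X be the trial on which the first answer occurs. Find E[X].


For geometric (trials until first success), E[X] = 1/p = 1/(3/14) = 14/3

14/3
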